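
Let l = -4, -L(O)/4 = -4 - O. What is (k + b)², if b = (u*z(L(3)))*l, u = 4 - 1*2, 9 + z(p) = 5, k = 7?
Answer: 1521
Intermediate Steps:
L(O) = 16 + 4*O (L(O) = -4*(-4 - O) = 16 + 4*O)
z(p) = -4 (z(p) = -9 + 5 = -4)
u = 2 (u = 4 - 2 = 2)
b = 32 (b = (2*(-4))*(-4) = -8*(-4) = 32)
(k + b)² = (7 + 32)² = 39² = 1521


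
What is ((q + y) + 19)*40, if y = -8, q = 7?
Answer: 720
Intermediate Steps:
((q + y) + 19)*40 = ((7 - 8) + 19)*40 = (-1 + 19)*40 = 18*40 = 720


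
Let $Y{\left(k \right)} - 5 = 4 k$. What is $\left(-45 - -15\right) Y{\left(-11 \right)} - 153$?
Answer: $1017$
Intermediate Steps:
$Y{\left(k \right)} = 5 + 4 k$
$\left(-45 - -15\right) Y{\left(-11 \right)} - 153 = \left(-45 - -15\right) \left(5 + 4 \left(-11\right)\right) - 153 = \left(-45 + 15\right) \left(5 - 44\right) - 153 = \left(-30\right) \left(-39\right) - 153 = 1170 - 153 = 1017$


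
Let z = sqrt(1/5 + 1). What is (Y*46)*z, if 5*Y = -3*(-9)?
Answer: 1242*sqrt(30)/25 ≈ 272.11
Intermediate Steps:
z = sqrt(30)/5 (z = sqrt(1/5 + 1) = sqrt(6/5) = sqrt(30)/5 ≈ 1.0954)
Y = 27/5 (Y = (-3*(-9))/5 = (1/5)*27 = 27/5 ≈ 5.4000)
(Y*46)*z = ((27/5)*46)*(sqrt(30)/5) = 1242*(sqrt(30)/5)/5 = 1242*sqrt(30)/25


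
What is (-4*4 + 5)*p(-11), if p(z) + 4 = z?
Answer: 165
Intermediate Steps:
p(z) = -4 + z
(-4*4 + 5)*p(-11) = (-4*4 + 5)*(-4 - 11) = (-16 + 5)*(-15) = -11*(-15) = 165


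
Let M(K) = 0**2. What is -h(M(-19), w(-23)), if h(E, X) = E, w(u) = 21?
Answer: 0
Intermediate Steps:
M(K) = 0
-h(M(-19), w(-23)) = -1*0 = 0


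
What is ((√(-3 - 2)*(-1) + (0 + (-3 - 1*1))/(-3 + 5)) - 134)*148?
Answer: -20128 - 148*I*√5 ≈ -20128.0 - 330.94*I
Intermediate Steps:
((√(-3 - 2)*(-1) + (0 + (-3 - 1*1))/(-3 + 5)) - 134)*148 = ((√(-5)*(-1) + (0 + (-3 - 1))/2) - 134)*148 = (((I*√5)*(-1) + (0 - 4)*(½)) - 134)*148 = ((-I*√5 - 4*½) - 134)*148 = ((-I*√5 - 2) - 134)*148 = ((-2 - I*√5) - 134)*148 = (-136 - I*√5)*148 = -20128 - 148*I*√5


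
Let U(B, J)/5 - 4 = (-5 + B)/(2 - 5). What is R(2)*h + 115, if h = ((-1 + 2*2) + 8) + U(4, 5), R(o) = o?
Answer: 541/3 ≈ 180.33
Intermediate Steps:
U(B, J) = 85/3 - 5*B/3 (U(B, J) = 20 + 5*((-5 + B)/(2 - 5)) = 20 + 5*((-5 + B)/(-3)) = 20 + 5*((-5 + B)*(-1/3)) = 20 + 5*(5/3 - B/3) = 20 + (25/3 - 5*B/3) = 85/3 - 5*B/3)
h = 98/3 (h = ((-1 + 2*2) + 8) + (85/3 - 5/3*4) = ((-1 + 4) + 8) + (85/3 - 20/3) = (3 + 8) + 65/3 = 11 + 65/3 = 98/3 ≈ 32.667)
R(2)*h + 115 = 2*(98/3) + 115 = 196/3 + 115 = 541/3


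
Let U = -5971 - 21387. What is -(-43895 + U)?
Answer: 71253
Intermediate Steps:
U = -27358
-(-43895 + U) = -(-43895 - 27358) = -1*(-71253) = 71253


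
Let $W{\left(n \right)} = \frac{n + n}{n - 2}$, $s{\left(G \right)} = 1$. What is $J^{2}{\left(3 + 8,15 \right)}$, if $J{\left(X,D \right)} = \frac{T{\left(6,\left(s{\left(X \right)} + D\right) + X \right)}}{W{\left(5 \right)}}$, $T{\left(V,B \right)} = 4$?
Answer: $\frac{36}{25} \approx 1.44$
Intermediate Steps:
$W{\left(n \right)} = \frac{2 n}{-2 + n}$
$J{\left(X,D \right)} = \frac{6}{5}$ ($J{\left(X,D \right)} = \frac{4}{2 \cdot 5 \frac{1}{-2 + 5}} = \frac{4}{2 \cdot 5 \cdot \frac{1}{3}} = \frac{4}{\frac{10}{3}} = 4 \cdot \frac{3}{10} = \frac{6}{5}$)
$J^{2}{\left(3 + 8,15 \right)} = \left(\frac{6}{5}\right)^{2} = \frac{36}{25}$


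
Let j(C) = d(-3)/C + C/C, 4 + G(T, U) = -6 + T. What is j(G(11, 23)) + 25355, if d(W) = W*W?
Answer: 25365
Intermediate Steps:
G(T, U) = -10 + T (G(T, U) = -4 + (-6 + T) = -10 + T)
d(W) = W²
j(C) = 1 + 9/C (j(C) = (-3)²/C + C/C = 9/C + 1 = 1 + 9/C)
j(G(11, 23)) + 25355 = (9 + (-10 + 11))/(-10 + 11) + 25355 = (9 + 1)/1 + 25355 = 1*10 + 25355 = 10 + 25355 = 25365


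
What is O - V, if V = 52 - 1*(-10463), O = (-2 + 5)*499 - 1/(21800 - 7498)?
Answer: -128975437/14302 ≈ -9018.0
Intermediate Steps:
O = 21410093/14302 (O = 3*499 - 1/14302 = 1497 - 1*1/14302 = 1497 - 1/14302 = 21410093/14302 ≈ 1497.0)
V = 10515 (V = 52 + 10463 = 10515)
O - V = 21410093/14302 - 1*10515 = 21410093/14302 - 10515 = -128975437/14302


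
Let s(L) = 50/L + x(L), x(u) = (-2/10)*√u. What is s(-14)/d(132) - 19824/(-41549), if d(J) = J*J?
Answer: 2416854907/5067648432 - I*√14/87120 ≈ 0.47692 - 4.2948e-5*I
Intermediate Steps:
d(J) = J²
x(u) = -√u/5 (x(u) = (-2*⅒)*√u = -√u/5)
s(L) = 50/L - √L/5
s(-14)/d(132) - 19824/(-41549) = ((⅕)*(250 - (-14)^(3/2))/(-14))/(132²) - 19824/(-41549) = ((⅕)*(-1/14)*(250 - (-14)*I*√14))/17424 - 19824*(-1/41549) = ((⅕)*(-1/14)*(250 + 14*I*√14))*(1/17424) + 19824/41549 = (-25/7 - I*√14/5)*(1/17424) + 19824/41549 = (-25/121968 - I*√14/87120) + 19824/41549 = 2416854907/5067648432 - I*√14/87120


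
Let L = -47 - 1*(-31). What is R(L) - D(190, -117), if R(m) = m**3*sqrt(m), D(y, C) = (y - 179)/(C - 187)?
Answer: 11/304 - 16384*I ≈ 0.036184 - 16384.0*I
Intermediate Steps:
D(y, C) = (-179 + y)/(-187 + C)
L = -16 (L = -47 + 31 = -16)
R(m) = m**(7/2)
R(L) - D(190, -117) = (-16)**(7/2) - (-179 + 190)/(-187 - 117) = -16384*I - 11/(-304) = -16384*I - (-1)*11/304 = -16384*I - 1*(-11/304) = -16384*I + 11/304 = 11/304 - 16384*I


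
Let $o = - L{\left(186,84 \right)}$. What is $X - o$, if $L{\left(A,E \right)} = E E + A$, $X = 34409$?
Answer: $41651$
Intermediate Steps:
$L{\left(A,E \right)} = A + E^{2}$ ($L{\left(A,E \right)} = E^{2} + A = A + E^{2}$)
$o = -7242$ ($o = - (186 + 84^{2}) = - (186 + 7056) = \left(-1\right) 7242 = -7242$)
$X - o = 34409 - -7242 = 34409 + 7242 = 41651$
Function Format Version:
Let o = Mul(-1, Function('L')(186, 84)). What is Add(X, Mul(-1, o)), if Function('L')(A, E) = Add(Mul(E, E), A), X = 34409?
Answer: 41651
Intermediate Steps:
Function('L')(A, E) = Add(A, Pow(E, 2)) (Function('L')(A, E) = Add(Pow(E, 2), A) = Add(A, Pow(E, 2)))
o = -7242 (o = Mul(-1, Add(186, Pow(84, 2))) = Mul(-1, Add(186, 7056)) = Mul(-1, 7242) = -7242)
Add(X, Mul(-1, o)) = Add(34409, Mul(-1, -7242)) = Add(34409, 7242) = 41651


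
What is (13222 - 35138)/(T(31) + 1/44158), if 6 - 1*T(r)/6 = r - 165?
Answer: -967766728/37092721 ≈ -26.090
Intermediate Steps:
T(r) = 1026 - 6*r (T(r) = 36 - 6*(r - 165) = 36 - 6*(-165 + r) = 36 + (990 - 6*r) = 1026 - 6*r)
(13222 - 35138)/(T(31) + 1/44158) = (13222 - 35138)/((1026 - 6*31) + 1/44158) = -21916/((1026 - 186) + 1/44158) = -21916/(840 + 1/44158) = -21916/37092721/44158 = -21916*44158/37092721 = -967766728/37092721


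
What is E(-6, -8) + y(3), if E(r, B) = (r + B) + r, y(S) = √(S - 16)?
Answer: -20 + I*√13 ≈ -20.0 + 3.6056*I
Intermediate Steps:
y(S) = √(-16 + S)
E(r, B) = B + 2*r (E(r, B) = (B + r) + r = B + 2*r)
E(-6, -8) + y(3) = (-8 + 2*(-6)) + √(-16 + 3) = (-8 - 12) + √(-13) = -20 + I*√13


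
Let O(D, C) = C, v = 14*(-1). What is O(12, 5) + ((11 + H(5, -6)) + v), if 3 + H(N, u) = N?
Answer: 4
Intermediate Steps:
H(N, u) = -3 + N
v = -14
O(12, 5) + ((11 + H(5, -6)) + v) = 5 + ((11 + (-3 + 5)) - 14) = 5 + ((11 + 2) - 14) = 5 + (13 - 14) = 5 - 1 = 4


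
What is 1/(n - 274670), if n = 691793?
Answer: 1/417123 ≈ 2.3974e-6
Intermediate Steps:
1/(n - 274670) = 1/(691793 - 274670) = 1/417123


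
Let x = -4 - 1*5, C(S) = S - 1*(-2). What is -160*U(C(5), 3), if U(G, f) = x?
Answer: 1440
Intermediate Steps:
C(S) = 2 + S (C(S) = S + 2 = 2 + S)
x = -9 (x = -4 - 5 = -9)
U(G, f) = -9
-160*U(C(5), 3) = -160*(-9) = 1440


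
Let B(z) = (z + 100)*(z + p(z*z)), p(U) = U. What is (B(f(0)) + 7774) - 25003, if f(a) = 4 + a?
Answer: -15149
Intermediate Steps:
B(z) = (100 + z)*(z + z²) (B(z) = (z + 100)*(z + z*z) = (100 + z)*(z + z²))
(B(f(0)) + 7774) - 25003 = ((4 + 0)*(100 + (4 + 0)² + 101*(4 + 0)) + 7774) - 25003 = (4*(100 + 4² + 101*4) + 7774) - 25003 = (4*(100 + 16 + 404) + 7774) - 25003 = (4*520 + 7774) - 25003 = (2080 + 7774) - 25003 = 9854 - 25003 = -15149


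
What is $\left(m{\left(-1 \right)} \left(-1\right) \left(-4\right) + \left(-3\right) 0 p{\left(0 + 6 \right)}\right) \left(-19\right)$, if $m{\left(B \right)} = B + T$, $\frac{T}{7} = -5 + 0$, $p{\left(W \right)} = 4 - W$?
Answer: $2736$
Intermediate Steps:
$T = -35$ ($T = 7 \left(-5 + 0\right) = 7 \left(-5\right) = -35$)
$m{\left(B \right)} = -35 + B$ ($m{\left(B \right)} = B - 35 = -35 + B$)
$\left(m{\left(-1 \right)} \left(-1\right) \left(-4\right) + \left(-3\right) 0 p{\left(0 + 6 \right)}\right) \left(-19\right) = \left(\left(-35 - 1\right) \left(-1\right) \left(-4\right) + \left(-3\right) 0 \left(4 - \left(0 + 6\right)\right)\right) \left(-19\right) = \left(\left(-36\right) \left(-1\right) \left(-4\right) + 0 \left(4 - 6\right)\right) \left(-19\right) = \left(36 \left(-4\right) + 0 \left(4 - 6\right)\right) \left(-19\right) = \left(-144 + 0 \left(-2\right)\right) \left(-19\right) = \left(-144 + 0\right) \left(-19\right) = \left(-144\right) \left(-19\right) = 2736$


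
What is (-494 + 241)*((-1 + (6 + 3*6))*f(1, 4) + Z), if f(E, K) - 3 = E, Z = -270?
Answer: 45034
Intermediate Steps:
f(E, K) = 3 + E
(-494 + 241)*((-1 + (6 + 3*6))*f(1, 4) + Z) = (-494 + 241)*((-1 + (6 + 3*6))*(3 + 1) - 270) = -253*((-1 + (6 + 18))*4 - 270) = -253*((-1 + 24)*4 - 270) = -253*(23*4 - 270) = -253*(92 - 270) = -253*(-178) = 45034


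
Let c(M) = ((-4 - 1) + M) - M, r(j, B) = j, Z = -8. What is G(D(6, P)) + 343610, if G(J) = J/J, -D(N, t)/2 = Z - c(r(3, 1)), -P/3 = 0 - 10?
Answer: 343611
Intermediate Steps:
P = 30 (P = -3*(0 - 10) = -3*(-10) = 30)
c(M) = -5 (c(M) = (-5 + M) - M = -5)
D(N, t) = 6 (D(N, t) = -2*(-8 - 1*(-5)) = -2*(-8 + 5) = -2*(-3) = 6)
G(J) = 1
G(D(6, P)) + 343610 = 1 + 343610 = 343611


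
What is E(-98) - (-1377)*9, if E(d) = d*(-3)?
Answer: 12687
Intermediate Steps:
E(d) = -3*d
E(-98) - (-1377)*9 = -3*(-98) - (-1377)*9 = 294 - 1*(-12393) = 294 + 12393 = 12687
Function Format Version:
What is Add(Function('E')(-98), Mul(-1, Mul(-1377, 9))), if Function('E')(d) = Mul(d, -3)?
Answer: 12687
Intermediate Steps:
Function('E')(d) = Mul(-3, d)
Add(Function('E')(-98), Mul(-1, Mul(-1377, 9))) = Add(Mul(-3, -98), Mul(-1, Mul(-1377, 9))) = Add(294, Mul(-1, -12393)) = Add(294, 12393) = 12687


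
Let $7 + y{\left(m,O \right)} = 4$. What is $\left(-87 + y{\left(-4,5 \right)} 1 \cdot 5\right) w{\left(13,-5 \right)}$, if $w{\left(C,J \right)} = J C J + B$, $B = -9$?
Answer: $-32232$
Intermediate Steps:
$y{\left(m,O \right)} = -3$ ($y{\left(m,O \right)} = -7 + 4 = -3$)
$w{\left(C,J \right)} = -9 + C J^{2}$ ($w{\left(C,J \right)} = J C J - 9 = C J J - 9 = C J^{2} - 9 = -9 + C J^{2}$)
$\left(-87 + y{\left(-4,5 \right)} 1 \cdot 5\right) w{\left(13,-5 \right)} = \left(-87 + \left(-3\right) 1 \cdot 5\right) \left(-9 + 13 \left(-5\right)^{2}\right) = \left(-87 - 15\right) \left(-9 + 13 \cdot 25\right) = \left(-87 - 15\right) \left(-9 + 325\right) = \left(-102\right) 316 = -32232$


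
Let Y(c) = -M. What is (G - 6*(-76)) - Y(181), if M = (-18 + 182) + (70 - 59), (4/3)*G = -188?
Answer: 490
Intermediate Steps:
G = -141 (G = (¾)*(-188) = -141)
M = 175 (M = 164 + 11 = 175)
Y(c) = -175 (Y(c) = -1*175 = -175)
(G - 6*(-76)) - Y(181) = (-141 - 6*(-76)) - 1*(-175) = (-141 + 456) + 175 = 315 + 175 = 490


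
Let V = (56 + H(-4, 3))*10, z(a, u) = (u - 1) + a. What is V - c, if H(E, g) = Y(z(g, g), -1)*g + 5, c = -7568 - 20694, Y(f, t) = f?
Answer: 29022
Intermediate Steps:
z(a, u) = -1 + a + u (z(a, u) = (-1 + u) + a = -1 + a + u)
c = -28262
H(E, g) = 5 + g*(-1 + 2*g) (H(E, g) = (-1 + g + g)*g + 5 = (-1 + 2*g)*g + 5 = g*(-1 + 2*g) + 5 = 5 + g*(-1 + 2*g))
V = 760 (V = (56 + (5 + 3*(-1 + 2*3)))*10 = (56 + (5 + 3*(-1 + 6)))*10 = (56 + (5 + 3*5))*10 = (56 + (5 + 15))*10 = (56 + 20)*10 = 76*10 = 760)
V - c = 760 - 1*(-28262) = 760 + 28262 = 29022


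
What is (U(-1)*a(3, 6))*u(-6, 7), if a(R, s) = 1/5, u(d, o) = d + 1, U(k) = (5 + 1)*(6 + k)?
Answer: -30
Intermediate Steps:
U(k) = 36 + 6*k (U(k) = 6*(6 + k) = 36 + 6*k)
u(d, o) = 1 + d
a(R, s) = ⅕
(U(-1)*a(3, 6))*u(-6, 7) = ((36 + 6*(-1))*(⅕))*(1 - 6) = ((36 - 6)*(⅕))*(-5) = (30*(⅕))*(-5) = 6*(-5) = -30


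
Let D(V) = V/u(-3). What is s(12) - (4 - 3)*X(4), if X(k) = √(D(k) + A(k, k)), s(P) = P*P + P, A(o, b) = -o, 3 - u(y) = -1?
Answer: 156 - I*√3 ≈ 156.0 - 1.732*I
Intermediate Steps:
u(y) = 4 (u(y) = 3 - 1*(-1) = 3 + 1 = 4)
D(V) = V/4
s(P) = P + P² (s(P) = P² + P = P + P²)
X(k) = √3*√(-k)/2 (X(k) = √(k/4 - k) = √(-3*k/4) = √3*√(-k)/2)
s(12) - (4 - 3)*X(4) = 12*(1 + 12) - (4 - 3)*√3*√(-1*4)/2 = 12*13 - √3*√(-4)/2 = 156 - √3*(2*I)/2 = 156 - I*√3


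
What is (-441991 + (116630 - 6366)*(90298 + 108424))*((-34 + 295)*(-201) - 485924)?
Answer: -11796790956583545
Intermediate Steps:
(-441991 + (116630 - 6366)*(90298 + 108424))*((-34 + 295)*(-201) - 485924) = (-441991 + 110264*198722)*(261*(-201) - 485924) = (-441991 + 21911882608)*(-52461 - 485924) = 21911440617*(-538385) = -11796790956583545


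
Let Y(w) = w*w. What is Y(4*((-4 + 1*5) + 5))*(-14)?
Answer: -8064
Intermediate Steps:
Y(w) = w²
Y(4*((-4 + 1*5) + 5))*(-14) = (4*((-4 + 1*5) + 5))²*(-14) = (4*((-4 + 5) + 5))²*(-14) = (4*(1 + 5))²*(-14) = (4*6)²*(-14) = 24²*(-14) = 576*(-14) = -8064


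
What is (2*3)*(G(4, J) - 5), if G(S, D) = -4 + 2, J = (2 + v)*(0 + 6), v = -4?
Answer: -42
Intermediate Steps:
J = -12 (J = (2 - 4)*(0 + 6) = -2*6 = -12)
G(S, D) = -2
(2*3)*(G(4, J) - 5) = (2*3)*(-2 - 5) = 6*(-7) = -42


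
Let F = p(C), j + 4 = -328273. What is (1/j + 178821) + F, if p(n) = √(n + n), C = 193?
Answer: 58702821416/328277 + √386 ≈ 1.7884e+5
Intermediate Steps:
p(n) = √2*√n (p(n) = √(2*n) = √2*√n)
j = -328277 (j = -4 - 328273 = -328277)
F = √386 (F = √2*√193 = √386 ≈ 19.647)
(1/j + 178821) + F = (1/(-328277) + 178821) + √386 = (-1/328277 + 178821) + √386 = 58702821416/328277 + √386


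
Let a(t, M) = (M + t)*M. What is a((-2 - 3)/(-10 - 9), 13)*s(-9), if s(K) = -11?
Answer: -36036/19 ≈ -1896.6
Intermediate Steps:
a(t, M) = M*(M + t)
a((-2 - 3)/(-10 - 9), 13)*s(-9) = (13*(13 + (-2 - 3)/(-10 - 9)))*(-11) = (13*(13 - 5/(-19)))*(-11) = (13*(13 - 5*(-1/19)))*(-11) = (13*(13 + 5/19))*(-11) = (13*(252/19))*(-11) = (3276/19)*(-11) = -36036/19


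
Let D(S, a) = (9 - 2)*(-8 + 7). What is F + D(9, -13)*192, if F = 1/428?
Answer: -575231/428 ≈ -1344.0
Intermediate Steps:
D(S, a) = -7 (D(S, a) = 7*(-1) = -7)
F = 1/428 ≈ 0.0023364
F + D(9, -13)*192 = 1/428 - 7*192 = 1/428 - 1344 = -575231/428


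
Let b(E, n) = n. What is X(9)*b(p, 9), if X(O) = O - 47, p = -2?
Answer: -342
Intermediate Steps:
X(O) = -47 + O
X(9)*b(p, 9) = (-47 + 9)*9 = -38*9 = -342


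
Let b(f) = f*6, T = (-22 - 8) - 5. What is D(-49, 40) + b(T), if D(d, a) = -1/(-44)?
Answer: -9239/44 ≈ -209.98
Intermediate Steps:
D(d, a) = 1/44 (D(d, a) = -1*(-1/44) = 1/44)
T = -35 (T = -30 - 5 = -35)
b(f) = 6*f
D(-49, 40) + b(T) = 1/44 + 6*(-35) = 1/44 - 210 = -9239/44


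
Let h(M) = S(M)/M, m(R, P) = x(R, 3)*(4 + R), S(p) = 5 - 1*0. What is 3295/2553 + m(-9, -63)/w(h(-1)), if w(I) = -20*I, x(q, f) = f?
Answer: 58241/51060 ≈ 1.1406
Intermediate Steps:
S(p) = 5 (S(p) = 5 + 0 = 5)
m(R, P) = 12 + 3*R (m(R, P) = 3*(4 + R) = 12 + 3*R)
h(M) = 5/M
3295/2553 + m(-9, -63)/w(h(-1)) = 3295/2553 + (12 + 3*(-9))/((-100/(-1))) = 3295*(1/2553) + (12 - 27)/((-100*(-1))) = 3295/2553 - 15/((-20*(-5))) = 3295/2553 - 15/100 = 3295/2553 - 15*1/100 = 3295/2553 - 3/20 = 58241/51060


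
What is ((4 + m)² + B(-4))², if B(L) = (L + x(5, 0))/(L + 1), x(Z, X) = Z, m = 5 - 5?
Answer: 2209/9 ≈ 245.44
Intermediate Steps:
m = 0
B(L) = (5 + L)/(1 + L) (B(L) = (L + 5)/(L + 1) = (5 + L)/(1 + L))
((4 + m)² + B(-4))² = ((4 + 0)² + (5 - 4)/(1 - 4))² = (4² + 1/(-3))² = (16 - ⅓*1)² = (16 - ⅓)² = (47/3)² = 2209/9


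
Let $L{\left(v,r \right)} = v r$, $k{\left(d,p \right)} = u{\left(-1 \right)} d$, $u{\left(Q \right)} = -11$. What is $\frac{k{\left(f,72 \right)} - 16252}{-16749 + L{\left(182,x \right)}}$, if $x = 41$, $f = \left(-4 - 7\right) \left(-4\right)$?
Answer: $\frac{16736}{9287} \approx 1.8021$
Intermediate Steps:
$f = 44$ ($f = \left(-11\right) \left(-4\right) = 44$)
$k{\left(d,p \right)} = - 11 d$
$L{\left(v,r \right)} = r v$
$\frac{k{\left(f,72 \right)} - 16252}{-16749 + L{\left(182,x \right)}} = \frac{\left(-11\right) 44 - 16252}{-16749 + 41 \cdot 182} = \frac{-484 - 16252}{-16749 + 7462} = - \frac{16736}{-9287} = \left(-16736\right) \left(- \frac{1}{9287}\right) = \frac{16736}{9287}$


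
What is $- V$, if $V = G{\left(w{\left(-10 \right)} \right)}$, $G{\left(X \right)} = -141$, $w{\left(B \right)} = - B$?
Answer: $141$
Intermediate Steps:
$V = -141$
$- V = \left(-1\right) \left(-141\right) = 141$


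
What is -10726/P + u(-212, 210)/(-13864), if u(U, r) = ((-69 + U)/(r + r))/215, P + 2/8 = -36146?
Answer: 511546495097/1723892738400 ≈ 0.29674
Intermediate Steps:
P = -144585/4 (P = -¼ - 36146 = -144585/4 ≈ -36146.)
u(U, r) = (-69 + U)/(430*r) (u(U, r) = ((-69 + U)/((2*r)))*(1/215) = ((-69 + U)*(1/(2*r)))*(1/215) = ((-69 + U)/(2*r))*(1/215) = (-69 + U)/(430*r))
-10726/P + u(-212, 210)/(-13864) = -10726/(-144585/4) + ((1/430)*(-69 - 212)/210)/(-13864) = -10726*(-4/144585) + ((1/430)*(1/210)*(-281))*(-1/13864) = 42904/144585 - 281/90300*(-1/13864) = 42904/144585 + 281/1251919200 = 511546495097/1723892738400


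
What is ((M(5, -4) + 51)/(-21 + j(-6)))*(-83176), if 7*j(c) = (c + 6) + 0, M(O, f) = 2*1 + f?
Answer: 582232/3 ≈ 1.9408e+5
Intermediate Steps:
M(O, f) = 2 + f
j(c) = 6/7 + c/7 (j(c) = ((c + 6) + 0)/7 = ((6 + c) + 0)/7 = (6 + c)/7 = 6/7 + c/7)
((M(5, -4) + 51)/(-21 + j(-6)))*(-83176) = (((2 - 4) + 51)/(-21 + (6/7 + (⅐)*(-6))))*(-83176) = ((-2 + 51)/(-21 + (6/7 - 6/7)))*(-83176) = (49/(-21 + 0))*(-83176) = (49/(-21))*(-83176) = (49*(-1/21))*(-83176) = -7/3*(-83176) = 582232/3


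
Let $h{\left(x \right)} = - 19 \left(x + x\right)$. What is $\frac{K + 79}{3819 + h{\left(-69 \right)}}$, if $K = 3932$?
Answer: $\frac{1337}{2147} \approx 0.62273$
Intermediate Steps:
$h{\left(x \right)} = - 38 x$ ($h{\left(x \right)} = - 19 \cdot 2 x = - 38 x$)
$\frac{K + 79}{3819 + h{\left(-69 \right)}} = \frac{3932 + 79}{3819 - -2622} = \frac{4011}{3819 + 2622} = \frac{4011}{6441} = 4011 \cdot \frac{1}{6441} = \frac{1337}{2147}$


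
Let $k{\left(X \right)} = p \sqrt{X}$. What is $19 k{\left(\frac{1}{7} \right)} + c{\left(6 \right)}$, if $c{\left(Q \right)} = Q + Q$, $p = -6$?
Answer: $12 - \frac{114 \sqrt{7}}{7} \approx -31.088$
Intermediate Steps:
$c{\left(Q \right)} = 2 Q$
$k{\left(X \right)} = - 6 \sqrt{X}$
$19 k{\left(\frac{1}{7} \right)} + c{\left(6 \right)} = 19 \left(- 6 \sqrt{\frac{1}{7}}\right) + 2 \cdot 6 = 19 \left(- \frac{6}{\sqrt{7}}\right) + 12 = 19 \left(- 6 \frac{\sqrt{7}}{7}\right) + 12 = 19 \left(- \frac{6 \sqrt{7}}{7}\right) + 12 = - \frac{114 \sqrt{7}}{7} + 12 = 12 - \frac{114 \sqrt{7}}{7}$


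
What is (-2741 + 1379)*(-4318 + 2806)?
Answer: 2059344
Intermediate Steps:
(-2741 + 1379)*(-4318 + 2806) = -1362*(-1512) = 2059344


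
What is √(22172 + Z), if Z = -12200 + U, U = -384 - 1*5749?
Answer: √3839 ≈ 61.960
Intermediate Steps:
U = -6133 (U = -384 - 5749 = -6133)
Z = -18333 (Z = -12200 - 6133 = -18333)
√(22172 + Z) = √(22172 - 18333) = √3839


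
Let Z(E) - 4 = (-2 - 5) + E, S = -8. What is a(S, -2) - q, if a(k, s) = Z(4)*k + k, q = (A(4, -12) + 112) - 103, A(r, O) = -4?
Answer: -21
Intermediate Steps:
Z(E) = -3 + E (Z(E) = 4 + ((-2 - 5) + E) = 4 + (-7 + E) = -3 + E)
q = 5 (q = (-4 + 112) - 103 = 108 - 103 = 5)
a(k, s) = 2*k (a(k, s) = (-3 + 4)*k + k = 1*k + k = k + k = 2*k)
a(S, -2) - q = 2*(-8) - 1*5 = -16 - 5 = -21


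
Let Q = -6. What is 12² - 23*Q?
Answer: 282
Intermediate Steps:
12² - 23*Q = 12² - 23*(-6) = 144 + 138 = 282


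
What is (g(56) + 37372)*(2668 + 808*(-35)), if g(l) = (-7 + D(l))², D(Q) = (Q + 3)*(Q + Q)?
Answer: -1116953995676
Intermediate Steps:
D(Q) = 2*Q*(3 + Q) (D(Q) = (3 + Q)*(2*Q) = 2*Q*(3 + Q))
g(l) = (-7 + 2*l*(3 + l))²
(g(56) + 37372)*(2668 + 808*(-35)) = ((-7 + 2*56*(3 + 56))² + 37372)*(2668 + 808*(-35)) = ((-7 + 2*56*59)² + 37372)*(2668 - 28280) = ((-7 + 6608)² + 37372)*(-25612) = (6601² + 37372)*(-25612) = (43573201 + 37372)*(-25612) = 43610573*(-25612) = -1116953995676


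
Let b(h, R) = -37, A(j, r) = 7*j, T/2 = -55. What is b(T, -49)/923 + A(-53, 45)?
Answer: -342470/923 ≈ -371.04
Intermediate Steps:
T = -110 (T = 2*(-55) = -110)
b(T, -49)/923 + A(-53, 45) = -37/923 + 7*(-53) = -37*1/923 - 371 = -37/923 - 371 = -342470/923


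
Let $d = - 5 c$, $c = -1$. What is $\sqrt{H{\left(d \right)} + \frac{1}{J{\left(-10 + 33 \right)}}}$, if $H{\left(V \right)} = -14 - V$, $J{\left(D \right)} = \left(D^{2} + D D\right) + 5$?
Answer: $\frac{6 i \sqrt{596343}}{1063} \approx 4.3588 i$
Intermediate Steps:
$J{\left(D \right)} = 5 + 2 D^{2}$ ($J{\left(D \right)} = \left(D^{2} + D^{2}\right) + 5 = 2 D^{2} + 5 = 5 + 2 D^{2}$)
$d = 5$ ($d = \left(-5\right) \left(-1\right) = 5$)
$\sqrt{H{\left(d \right)} + \frac{1}{J{\left(-10 + 33 \right)}}} = \sqrt{\left(-14 - 5\right) + \frac{1}{5 + 2 \left(-10 + 33\right)^{2}}} = \sqrt{\left(-14 - 5\right) + \frac{1}{5 + 2 \cdot 23^{2}}} = \sqrt{-19 + \frac{1}{5 + 2 \cdot 529}} = \sqrt{-19 + \frac{1}{5 + 1058}} = \sqrt{-19 + \frac{1}{1063}} = \sqrt{- \frac{20196}{1063}} = \frac{6 i \sqrt{596343}}{1063}$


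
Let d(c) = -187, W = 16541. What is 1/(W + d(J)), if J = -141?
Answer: 1/16354 ≈ 6.1147e-5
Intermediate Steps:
1/(W + d(J)) = 1/(16541 - 187) = 1/16354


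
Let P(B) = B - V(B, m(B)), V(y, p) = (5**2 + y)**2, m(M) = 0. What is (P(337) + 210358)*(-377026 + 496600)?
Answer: 9524188674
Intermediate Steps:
V(y, p) = (25 + y)**2
P(B) = B - (25 + B)**2
(P(337) + 210358)*(-377026 + 496600) = ((337 - (25 + 337)**2) + 210358)*(-377026 + 496600) = ((337 - 1*362**2) + 210358)*119574 = ((337 - 1*131044) + 210358)*119574 = ((337 - 131044) + 210358)*119574 = (-130707 + 210358)*119574 = 79651*119574 = 9524188674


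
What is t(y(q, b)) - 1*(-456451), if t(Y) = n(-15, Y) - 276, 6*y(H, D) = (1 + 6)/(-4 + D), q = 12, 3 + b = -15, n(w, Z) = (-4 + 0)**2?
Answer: 456191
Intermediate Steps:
n(w, Z) = 16 (n(w, Z) = (-4)**2 = 16)
b = -18 (b = -3 - 15 = -18)
y(H, D) = 7/(6*(-4 + D)) (y(H, D) = ((1 + 6)/(-4 + D))/6 = (7/(-4 + D))/6 = 7/(6*(-4 + D)))
t(Y) = -260 (t(Y) = 16 - 276 = -260)
t(y(q, b)) - 1*(-456451) = -260 - 1*(-456451) = -260 + 456451 = 456191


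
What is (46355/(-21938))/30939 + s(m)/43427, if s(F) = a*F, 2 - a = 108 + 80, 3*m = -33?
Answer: 1386688535387/29475632512914 ≈ 0.047045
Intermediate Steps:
m = -11 (m = (⅓)*(-33) = -11)
a = -186 (a = 2 - (108 + 80) = 2 - 1*188 = 2 - 188 = -186)
s(F) = -186*F
(46355/(-21938))/30939 + s(m)/43427 = (46355/(-21938))/30939 - 186*(-11)/43427 = (46355*(-1/21938))*(1/30939) + 2046*(1/43427) = -46355/21938*1/30939 + 2046/43427 = -46355/678739782 + 2046/43427 = 1386688535387/29475632512914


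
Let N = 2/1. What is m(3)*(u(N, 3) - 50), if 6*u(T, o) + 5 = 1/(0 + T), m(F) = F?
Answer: -609/4 ≈ -152.25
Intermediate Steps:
N = 2 (N = 2*1 = 2)
u(T, o) = -⅚ + 1/(6*T) (u(T, o) = -⅚ + 1/(6*(0 + T)) = -⅚ + 1/(6*T))
m(3)*(u(N, 3) - 50) = 3*((⅙)*(1 - 5*2)/2 - 50) = 3*((⅙)*(½)*(1 - 10) - 50) = 3*((⅙)*(½)*(-9) - 50) = 3*(-¾ - 50) = 3*(-203/4) = -609/4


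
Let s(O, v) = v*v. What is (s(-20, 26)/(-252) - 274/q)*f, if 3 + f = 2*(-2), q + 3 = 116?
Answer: 36359/1017 ≈ 35.751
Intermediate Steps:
s(O, v) = v²
q = 113 (q = -3 + 116 = 113)
f = -7 (f = -3 + 2*(-2) = -3 - 4 = -7)
(s(-20, 26)/(-252) - 274/q)*f = (26²/(-252) - 274/113)*(-7) = (676*(-1/252) - 274*1/113)*(-7) = (-169/63 - 274/113)*(-7) = -36359/7119*(-7) = 36359/1017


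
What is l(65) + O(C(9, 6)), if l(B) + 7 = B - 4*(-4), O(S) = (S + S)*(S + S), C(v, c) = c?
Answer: 218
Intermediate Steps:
O(S) = 4*S² (O(S) = (2*S)*(2*S) = 4*S²)
l(B) = 9 + B (l(B) = -7 + (B - 4*(-4)) = -7 + (B + 16) = -7 + (16 + B) = 9 + B)
l(65) + O(C(9, 6)) = (9 + 65) + 4*6² = 74 + 4*36 = 74 + 144 = 218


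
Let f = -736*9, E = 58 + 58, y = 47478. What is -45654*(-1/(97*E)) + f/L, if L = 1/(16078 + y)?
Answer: -2368517532117/5626 ≈ -4.2100e+8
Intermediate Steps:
E = 116
L = 1/63556 (L = 1/(16078 + 47478) = 1/63556 ≈ 1.5734e-5)
f = -6624
-45654*(-1/(97*E)) + f/L = -45654/((-97*116)) - 6624/1/63556 = -45654/(-11252) - 6624*63556 = -45654*(-1/11252) - 420994944 = 22827/5626 - 420994944 = -2368517532117/5626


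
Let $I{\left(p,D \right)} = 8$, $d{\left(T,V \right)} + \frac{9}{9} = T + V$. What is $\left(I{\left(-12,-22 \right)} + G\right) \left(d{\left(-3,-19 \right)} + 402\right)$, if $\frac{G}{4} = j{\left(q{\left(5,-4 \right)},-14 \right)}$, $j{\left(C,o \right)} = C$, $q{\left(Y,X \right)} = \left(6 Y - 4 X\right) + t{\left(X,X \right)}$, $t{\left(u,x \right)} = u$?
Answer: $66704$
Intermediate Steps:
$d{\left(T,V \right)} = -1 + T + V$ ($d{\left(T,V \right)} = -1 + \left(T + V\right) = -1 + T + V$)
$q{\left(Y,X \right)} = - 3 X + 6 Y$ ($q{\left(Y,X \right)} = \left(6 Y - 4 X\right) + X = \left(- 4 X + 6 Y\right) + X = - 3 X + 6 Y$)
$G = 168$ ($G = 4 \left(\left(-3\right) \left(-4\right) + 6 \cdot 5\right) = 4 \left(12 + 30\right) = 4 \cdot 42 = 168$)
$\left(I{\left(-12,-22 \right)} + G\right) \left(d{\left(-3,-19 \right)} + 402\right) = \left(8 + 168\right) \left(\left(-1 - 3 - 19\right) + 402\right) = 176 \left(-23 + 402\right) = 176 \cdot 379 = 66704$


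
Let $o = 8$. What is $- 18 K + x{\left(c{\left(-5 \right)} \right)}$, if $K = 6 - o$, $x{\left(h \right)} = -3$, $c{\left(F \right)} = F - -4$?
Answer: $33$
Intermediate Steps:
$c{\left(F \right)} = 4 + F$ ($c{\left(F \right)} = F + 4 = 4 + F$)
$K = -2$ ($K = 6 - 8 = -2$)
$- 18 K + x{\left(c{\left(-5 \right)} \right)} = \left(-18\right) \left(-2\right) - 3 = 36 - 3 = 33$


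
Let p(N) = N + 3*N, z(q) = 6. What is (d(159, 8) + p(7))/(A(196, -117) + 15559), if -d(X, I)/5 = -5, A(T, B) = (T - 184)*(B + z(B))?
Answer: 53/14227 ≈ 0.0037253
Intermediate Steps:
A(T, B) = (-184 + T)*(6 + B) (A(T, B) = (T - 184)*(B + 6) = (-184 + T)*(6 + B))
d(X, I) = 25 (d(X, I) = -5*(-5) = 25)
p(N) = 4*N
(d(159, 8) + p(7))/(A(196, -117) + 15559) = (25 + 4*7)/((-1104 - 184*(-117) + 6*196 - 117*196) + 15559) = (25 + 28)/((-1104 + 21528 + 1176 - 22932) + 15559) = 53/(-1332 + 15559) = 53/14227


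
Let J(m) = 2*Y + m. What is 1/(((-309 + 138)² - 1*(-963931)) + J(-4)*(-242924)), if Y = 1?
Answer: 1/1479020 ≈ 6.7612e-7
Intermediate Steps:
J(m) = 2 + m (J(m) = 2*1 + m = 2 + m)
1/(((-309 + 138)² - 1*(-963931)) + J(-4)*(-242924)) = 1/(((-309 + 138)² - 1*(-963931)) + (2 - 4)*(-242924)) = 1/(((-171)² + 963931) - 2*(-242924)) = 1/((29241 + 963931) + 485848) = 1/(993172 + 485848) = 1/1479020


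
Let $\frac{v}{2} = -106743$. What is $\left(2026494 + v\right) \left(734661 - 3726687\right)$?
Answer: $-5424567074208$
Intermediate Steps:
$v = -213486$ ($v = 2 \left(-106743\right) = -213486$)
$\left(2026494 + v\right) \left(734661 - 3726687\right) = \left(2026494 - 213486\right) \left(734661 - 3726687\right) = 1813008 \left(-2992026\right) = -5424567074208$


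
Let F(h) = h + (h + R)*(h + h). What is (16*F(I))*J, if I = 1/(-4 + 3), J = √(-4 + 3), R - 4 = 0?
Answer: -112*I ≈ -112.0*I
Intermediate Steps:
R = 4 (R = 4 + 0 = 4)
J = I (J = √(-1) = I ≈ 1.0*I)
I = -1 (I = 1/(-1) = -1)
F(h) = h + 2*h*(4 + h) (F(h) = h + (h + 4)*(h + h) = h + (4 + h)*(2*h) = h + 2*h*(4 + h))
(16*F(I))*J = (16*(-(9 + 2*(-1))))*I = (16*(-(9 - 2)))*I = (16*(-1*7))*I = (16*(-7))*I = -112*I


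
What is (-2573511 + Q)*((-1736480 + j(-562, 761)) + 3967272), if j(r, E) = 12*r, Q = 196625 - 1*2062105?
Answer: -9872529055568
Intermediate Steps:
Q = -1865480 (Q = 196625 - 2062105 = -1865480)
(-2573511 + Q)*((-1736480 + j(-562, 761)) + 3967272) = (-2573511 - 1865480)*((-1736480 + 12*(-562)) + 3967272) = -4438991*((-1736480 - 6744) + 3967272) = -4438991*(-1743224 + 3967272) = -4438991*2224048 = -9872529055568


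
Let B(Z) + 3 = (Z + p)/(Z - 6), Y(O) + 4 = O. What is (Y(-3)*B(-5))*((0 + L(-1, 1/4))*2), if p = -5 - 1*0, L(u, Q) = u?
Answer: -322/11 ≈ -29.273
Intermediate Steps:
Y(O) = -4 + O
p = -5 (p = -5 + 0 = -5)
B(Z) = -3 + (-5 + Z)/(-6 + Z) (B(Z) = -3 + (Z - 5)/(Z - 6) = -3 + (-5 + Z)/(-6 + Z))
(Y(-3)*B(-5))*((0 + L(-1, 1/4))*2) = ((-4 - 3)*((13 - 2*(-5))/(-6 - 5)))*((0 - 1)*2) = (-7*(13 + 10)/(-11))*(-1*2) = -(-7)*23/11*(-2) = -7*(-23/11)*(-2) = (161/11)*(-2) = -322/11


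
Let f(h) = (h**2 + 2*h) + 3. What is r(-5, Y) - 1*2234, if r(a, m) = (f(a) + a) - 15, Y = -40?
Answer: -2236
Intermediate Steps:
f(h) = 3 + h**2 + 2*h
r(a, m) = -12 + a**2 + 3*a (r(a, m) = ((3 + a**2 + 2*a) + a) - 15 = (3 + a**2 + 3*a) - 15 = -12 + a**2 + 3*a)
r(-5, Y) - 1*2234 = (-12 + (-5)**2 + 3*(-5)) - 1*2234 = (-12 + 25 - 15) - 2234 = -2 - 2234 = -2236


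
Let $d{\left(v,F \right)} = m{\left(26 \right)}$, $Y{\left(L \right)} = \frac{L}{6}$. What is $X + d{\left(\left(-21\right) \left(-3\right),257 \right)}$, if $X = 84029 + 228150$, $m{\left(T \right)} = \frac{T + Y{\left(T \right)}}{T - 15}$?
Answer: $\frac{10301998}{33} \approx 3.1218 \cdot 10^{5}$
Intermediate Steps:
$Y{\left(L \right)} = \frac{L}{6}$ ($Y{\left(L \right)} = L \frac{1}{6} = \frac{L}{6}$)
$m{\left(T \right)} = \frac{7 T}{6 \left(-15 + T\right)}$ ($m{\left(T \right)} = \frac{T + \frac{T}{6}}{T - 15} = \frac{\frac{7}{6} T}{-15 + T} = \frac{7 T}{6 \left(-15 + T\right)}$)
$d{\left(v,F \right)} = \frac{91}{33}$ ($d{\left(v,F \right)} = \frac{7}{6} \cdot 26 \frac{1}{-15 + 26} = \frac{7}{6} \cdot 26 \cdot \frac{1}{11} = \frac{91}{33}$)
$X = 312179$
$X + d{\left(\left(-21\right) \left(-3\right),257 \right)} = 312179 + \frac{91}{33} = \frac{10301998}{33}$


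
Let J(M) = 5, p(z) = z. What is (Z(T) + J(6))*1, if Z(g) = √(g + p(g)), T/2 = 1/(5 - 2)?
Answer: 5 + 2*√3/3 ≈ 6.1547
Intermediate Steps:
T = ⅔ (T = 2/(5 - 2) = 2/3 = 2*(⅓) = ⅔ ≈ 0.66667)
Z(g) = √2*√g (Z(g) = √(g + g) = √(2*g) = √2*√g)
(Z(T) + J(6))*1 = (√2*√(⅔) + 5)*1 = (√2*(√6/3) + 5)*1 = (2*√3/3 + 5)*1 = (5 + 2*√3/3)*1 = 5 + 2*√3/3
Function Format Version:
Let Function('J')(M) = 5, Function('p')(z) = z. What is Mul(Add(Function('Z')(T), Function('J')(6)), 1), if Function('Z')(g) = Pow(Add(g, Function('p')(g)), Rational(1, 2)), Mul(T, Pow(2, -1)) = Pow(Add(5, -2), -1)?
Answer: Add(5, Mul(Rational(2, 3), Pow(3, Rational(1, 2)))) ≈ 6.1547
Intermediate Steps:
T = Rational(2, 3) (T = Mul(2, Pow(Add(5, -2), -1)) = Mul(2, Pow(3, -1)) = Mul(2, Rational(1, 3)) = Rational(2, 3) ≈ 0.66667)
Function('Z')(g) = Mul(Pow(2, Rational(1, 2)), Pow(g, Rational(1, 2))) (Function('Z')(g) = Pow(Add(g, g), Rational(1, 2)) = Pow(Mul(2, g), Rational(1, 2)) = Mul(Pow(2, Rational(1, 2)), Pow(g, Rational(1, 2))))
Mul(Add(Function('Z')(T), Function('J')(6)), 1) = Mul(Add(Mul(Pow(2, Rational(1, 2)), Pow(Rational(2, 3), Rational(1, 2))), 5), 1) = Mul(Add(Mul(Pow(2, Rational(1, 2)), Mul(Rational(1, 3), Pow(6, Rational(1, 2)))), 5), 1) = Mul(Add(Mul(Rational(2, 3), Pow(3, Rational(1, 2))), 5), 1) = Mul(Add(5, Mul(Rational(2, 3), Pow(3, Rational(1, 2)))), 1) = Add(5, Mul(Rational(2, 3), Pow(3, Rational(1, 2))))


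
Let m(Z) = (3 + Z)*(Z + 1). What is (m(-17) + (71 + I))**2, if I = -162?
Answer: 17689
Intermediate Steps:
m(Z) = (1 + Z)*(3 + Z) (m(Z) = (3 + Z)*(1 + Z) = (1 + Z)*(3 + Z))
(m(-17) + (71 + I))**2 = ((3 + (-17)**2 + 4*(-17)) + (71 - 162))**2 = ((3 + 289 - 68) - 91)**2 = (224 - 91)**2 = 133**2 = 17689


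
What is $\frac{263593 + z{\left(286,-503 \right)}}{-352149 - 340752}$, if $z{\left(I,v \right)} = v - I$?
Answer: $- \frac{262804}{692901} \approx -0.37928$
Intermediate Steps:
$\frac{263593 + z{\left(286,-503 \right)}}{-352149 - 340752} = \frac{263593 - 789}{-352149 - 340752} = \frac{263593 - 789}{-692901} = \left(263593 - 789\right) \left(- \frac{1}{692901}\right) = 262804 \left(- \frac{1}{692901}\right) = - \frac{262804}{692901}$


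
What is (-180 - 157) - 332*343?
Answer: -114213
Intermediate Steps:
(-180 - 157) - 332*343 = -337 - 113876 = -114213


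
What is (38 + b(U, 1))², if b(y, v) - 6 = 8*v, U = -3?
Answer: 2704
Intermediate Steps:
b(y, v) = 6 + 8*v
(38 + b(U, 1))² = (38 + (6 + 8*1))² = (38 + (6 + 8))² = (38 + 14)² = 52² = 2704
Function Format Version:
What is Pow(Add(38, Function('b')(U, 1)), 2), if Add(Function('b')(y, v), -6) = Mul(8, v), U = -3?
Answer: 2704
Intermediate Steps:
Function('b')(y, v) = Add(6, Mul(8, v))
Pow(Add(38, Function('b')(U, 1)), 2) = Pow(Add(38, Add(6, Mul(8, 1))), 2) = Pow(Add(38, Add(6, 8)), 2) = Pow(Add(38, 14), 2) = Pow(52, 2) = 2704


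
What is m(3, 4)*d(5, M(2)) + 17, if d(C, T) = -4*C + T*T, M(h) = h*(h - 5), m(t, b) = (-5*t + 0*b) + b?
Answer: -159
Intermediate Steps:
m(t, b) = b - 5*t (m(t, b) = (-5*t + 0) + b = -5*t + b = b - 5*t)
M(h) = h*(-5 + h)
d(C, T) = T² - 4*C (d(C, T) = -4*C + T² = T² - 4*C)
m(3, 4)*d(5, M(2)) + 17 = (4 - 5*3)*((2*(-5 + 2))² - 4*5) + 17 = (4 - 15)*((2*(-3))² - 20) + 17 = -11*((-6)² - 20) + 17 = -11*(36 - 20) + 17 = -11*16 + 17 = -176 + 17 = -159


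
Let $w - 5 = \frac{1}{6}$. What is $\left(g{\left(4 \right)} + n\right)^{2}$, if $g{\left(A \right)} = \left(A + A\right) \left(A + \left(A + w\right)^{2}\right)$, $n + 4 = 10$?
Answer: $\frac{40857664}{81} \approx 5.0442 \cdot 10^{5}$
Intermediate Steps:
$n = 6$ ($n = -4 + 10 = 6$)
$w = \frac{31}{6}$ ($w = 5 + \frac{1}{6} = \frac{31}{6} \approx 5.1667$)
$g{\left(A \right)} = 2 A \left(A + \left(\frac{31}{6} + A\right)^{2}\right)$ ($g{\left(A \right)} = \left(A + A\right) \left(A + \left(A + \frac{31}{6}\right)^{2}\right) = 2 A \left(A + \left(\frac{31}{6} + A\right)^{2}\right)$)
$\left(g{\left(4 \right)} + n\right)^{2} = \left(\frac{1}{18} \cdot 4 \left(\left(31 + 6 \cdot 4\right)^{2} + 36 \cdot 4\right) + 6\right)^{2} = \left(\frac{1}{18} \cdot 4 \left(\left(31 + 24\right)^{2} + 144\right) + 6\right)^{2} = \left(\frac{1}{18} \cdot 4 \left(55^{2} + 144\right) + 6\right)^{2} = \left(\frac{1}{18} \cdot 4 \left(3025 + 144\right) + 6\right)^{2} = \left(\frac{1}{18} \cdot 4 \cdot 3169 + 6\right)^{2} = \left(\frac{6338}{9} + 6\right)^{2} = \left(\frac{6392}{9}\right)^{2} = \frac{40857664}{81}$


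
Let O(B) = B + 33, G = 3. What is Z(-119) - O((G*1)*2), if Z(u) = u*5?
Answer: -634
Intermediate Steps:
O(B) = 33 + B
Z(u) = 5*u
Z(-119) - O((G*1)*2) = 5*(-119) - (33 + (3*1)*2) = -595 - (33 + 3*2) = -595 - (33 + 6) = -595 - 1*39 = -595 - 39 = -634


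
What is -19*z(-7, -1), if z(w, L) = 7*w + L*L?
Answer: 912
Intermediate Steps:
z(w, L) = L**2 + 7*w (z(w, L) = 7*w + L**2 = L**2 + 7*w)
-19*z(-7, -1) = -19*((-1)**2 + 7*(-7)) = -19*(1 - 49) = -19*(-48) = -1*(-912) = 912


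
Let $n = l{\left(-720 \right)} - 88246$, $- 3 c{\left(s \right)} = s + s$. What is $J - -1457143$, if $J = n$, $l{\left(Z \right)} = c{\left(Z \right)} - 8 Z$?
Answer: $1375137$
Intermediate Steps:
$c{\left(s \right)} = - \frac{2 s}{3}$ ($c{\left(s \right)} = - \frac{s + s}{3} = - \frac{2 s}{3}$)
$l{\left(Z \right)} = - \frac{26 Z}{3}$ ($l{\left(Z \right)} = - \frac{2 Z}{3} - 8 Z = - \frac{26 Z}{3}$)
$n = -82006$ ($n = \left(- \frac{26}{3}\right) \left(-720\right) - 88246 = 6240 - 88246 = -82006$)
$J = -82006$
$J - -1457143 = -82006 - -1457143 = -82006 + 1457143 = 1375137$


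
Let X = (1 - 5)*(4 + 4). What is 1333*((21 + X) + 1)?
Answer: -13330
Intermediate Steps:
X = -32 (X = -4*8 = -32)
1333*((21 + X) + 1) = 1333*((21 - 32) + 1) = 1333*(-11 + 1) = 1333*(-10) = -13330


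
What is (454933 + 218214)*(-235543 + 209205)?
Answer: -17729345686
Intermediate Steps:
(454933 + 218214)*(-235543 + 209205) = 673147*(-26338) = -17729345686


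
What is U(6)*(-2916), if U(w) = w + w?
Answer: -34992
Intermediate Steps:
U(w) = 2*w
U(6)*(-2916) = (2*6)*(-2916) = 12*(-2916) = -34992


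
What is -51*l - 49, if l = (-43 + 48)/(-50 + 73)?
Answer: -1382/23 ≈ -60.087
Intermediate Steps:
l = 5/23 ≈ 0.21739
-51*l - 49 = -51*5/23 - 49 = -255/23 - 49 = -1382/23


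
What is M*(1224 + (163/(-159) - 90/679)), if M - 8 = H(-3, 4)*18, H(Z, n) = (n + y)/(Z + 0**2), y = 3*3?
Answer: -1320192770/15423 ≈ -85599.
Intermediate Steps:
y = 9
H(Z, n) = (9 + n)/Z (H(Z, n) = (n + 9)/(Z + 0**2) = (9 + n)/(Z + 0) = (9 + n)/Z)
M = -70 (M = 8 + ((9 + 4)/(-3))*18 = 8 - 1/3*13*18 = 8 - 13/3*18 = 8 - 78 = -70)
M*(1224 + (163/(-159) - 90/679)) = -70*(1224 + (163/(-159) - 90/679)) = -70*(1224 + (163*(-1/159) - 90*1/679)) = -70*(1224 + (-163/159 - 90/679)) = -70*(1224 - 124987/107961) = -70*132019277/107961 = -1320192770/15423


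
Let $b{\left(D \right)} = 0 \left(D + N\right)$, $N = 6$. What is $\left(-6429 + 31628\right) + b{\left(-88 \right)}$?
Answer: $25199$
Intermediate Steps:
$b{\left(D \right)} = 0$ ($b{\left(D \right)} = 0 \left(D + 6\right) = 0 \left(6 + D\right) = 0$)
$\left(-6429 + 31628\right) + b{\left(-88 \right)} = \left(-6429 + 31628\right) + 0 = 25199 + 0 = 25199$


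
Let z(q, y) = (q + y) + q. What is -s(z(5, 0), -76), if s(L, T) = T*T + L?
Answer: -5786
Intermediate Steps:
z(q, y) = y + 2*q
s(L, T) = L + T² (s(L, T) = T² + L = L + T²)
-s(z(5, 0), -76) = -((0 + 2*5) + (-76)²) = -((0 + 10) + 5776) = -(10 + 5776) = -1*5786 = -5786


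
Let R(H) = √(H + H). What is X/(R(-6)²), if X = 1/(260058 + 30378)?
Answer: -1/3485232 ≈ -2.8693e-7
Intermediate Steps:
R(H) = √2*√H (R(H) = √(2*H) = √2*√H)
X = 1/290436 ≈ 3.4431e-6
X/(R(-6)²) = 1/(290436*((√2*√(-6))²)) = 1/(290436*((√2*(I*√6))²)) = 1/(290436*((2*I*√3)²)) = (1/290436)/(-12) = (1/290436)*(-1/12) = -1/3485232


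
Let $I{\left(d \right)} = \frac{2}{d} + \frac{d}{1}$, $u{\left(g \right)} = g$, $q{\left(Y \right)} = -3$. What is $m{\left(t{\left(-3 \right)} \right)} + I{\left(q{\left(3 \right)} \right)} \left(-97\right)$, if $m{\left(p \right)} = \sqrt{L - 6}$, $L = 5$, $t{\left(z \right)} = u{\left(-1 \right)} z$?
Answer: $\frac{1067}{3} + i \approx 355.67 + 1.0 i$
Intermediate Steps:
$t{\left(z \right)} = - z$
$I{\left(d \right)} = d + \frac{2}{d}$ ($I{\left(d \right)} = \frac{2}{d} + d 1 = \frac{2}{d} + d = d + \frac{2}{d}$)
$m{\left(p \right)} = i$ ($m{\left(p \right)} = \sqrt{5 - 6} = \sqrt{-1} = i$)
$m{\left(t{\left(-3 \right)} \right)} + I{\left(q{\left(3 \right)} \right)} \left(-97\right) = i + \left(-3 + \frac{2}{-3}\right) \left(-97\right) = i + \left(-3 + 2 \left(- \frac{1}{3}\right)\right) \left(-97\right) = i + \left(-3 - \frac{2}{3}\right) \left(-97\right) = i - - \frac{1067}{3} = i + \frac{1067}{3} = \frac{1067}{3} + i$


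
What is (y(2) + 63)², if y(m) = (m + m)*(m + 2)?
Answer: 6241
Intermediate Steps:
y(m) = 2*m*(2 + m) (y(m) = (2*m)*(2 + m) = 2*m*(2 + m))
(y(2) + 63)² = (2*2*(2 + 2) + 63)² = (2*2*4 + 63)² = (16 + 63)² = 79² = 6241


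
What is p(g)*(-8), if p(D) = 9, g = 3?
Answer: -72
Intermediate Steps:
p(g)*(-8) = 9*(-8) = -72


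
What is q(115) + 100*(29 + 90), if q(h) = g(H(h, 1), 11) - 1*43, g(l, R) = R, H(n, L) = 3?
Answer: 11868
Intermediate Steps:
q(h) = -32 (q(h) = 11 - 1*43 = 11 - 43 = -32)
q(115) + 100*(29 + 90) = -32 + 100*(29 + 90) = -32 + 100*119 = -32 + 11900 = 11868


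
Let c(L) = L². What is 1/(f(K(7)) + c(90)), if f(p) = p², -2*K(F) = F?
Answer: 4/32449 ≈ 0.00012327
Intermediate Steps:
K(F) = -F/2
1/(f(K(7)) + c(90)) = 1/((-½*7)² + 90²) = 1/((-7/2)² + 8100) = 1/(49/4 + 8100) = 1/(32449/4) = 4/32449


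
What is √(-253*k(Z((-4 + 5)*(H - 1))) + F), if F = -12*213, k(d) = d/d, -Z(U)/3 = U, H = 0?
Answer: 53*I ≈ 53.0*I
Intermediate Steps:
Z(U) = -3*U
k(d) = 1
F = -2556
√(-253*k(Z((-4 + 5)*(H - 1))) + F) = √(-253*1 - 2556) = √(-253 - 2556) = √(-2809) = 53*I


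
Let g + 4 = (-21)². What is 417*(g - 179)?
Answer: 107586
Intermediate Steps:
g = 437 (g = -4 + (-21)² = -4 + 441 = 437)
417*(g - 179) = 417*(437 - 179) = 417*258 = 107586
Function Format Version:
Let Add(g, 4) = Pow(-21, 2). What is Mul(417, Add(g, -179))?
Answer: 107586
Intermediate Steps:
g = 437 (g = Add(-4, Pow(-21, 2)) = Add(-4, 441) = 437)
Mul(417, Add(g, -179)) = Mul(417, Add(437, -179)) = Mul(417, 258) = 107586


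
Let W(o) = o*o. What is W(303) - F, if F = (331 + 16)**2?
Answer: -28600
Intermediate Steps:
W(o) = o**2
F = 120409 (F = 347**2 = 120409)
W(303) - F = 303**2 - 1*120409 = 91809 - 120409 = -28600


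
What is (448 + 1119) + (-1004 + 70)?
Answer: 633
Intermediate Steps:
(448 + 1119) + (-1004 + 70) = 1567 - 934 = 633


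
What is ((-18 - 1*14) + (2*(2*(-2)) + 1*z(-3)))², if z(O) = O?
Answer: 1849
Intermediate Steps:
((-18 - 1*14) + (2*(2*(-2)) + 1*z(-3)))² = ((-18 - 1*14) + (2*(2*(-2)) + 1*(-3)))² = ((-18 - 14) + (2*(-4) - 3))² = (-32 + (-8 - 3))² = (-32 - 11)² = (-43)² = 1849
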